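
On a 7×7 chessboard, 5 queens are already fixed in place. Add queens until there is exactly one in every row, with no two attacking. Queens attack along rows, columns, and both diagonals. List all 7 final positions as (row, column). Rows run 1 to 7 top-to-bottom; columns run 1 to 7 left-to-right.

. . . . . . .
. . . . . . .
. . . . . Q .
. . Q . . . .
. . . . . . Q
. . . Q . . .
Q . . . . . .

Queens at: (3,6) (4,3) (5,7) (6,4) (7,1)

Row 1: attacked by (3,6)→{4,6}; (4,3)→{3,6}; (5,7)→{3,7}; (6,4)→{4}; (7,1)→{1,7}. Safe: 2, 5. Place at column 5.
Row 2: attacked by (1,5)→{4,5,6}; (3,6)→{5,6,7}; (4,3)→{1,3,5}; (5,7)→{4,7}; (6,4)→{4}; (7,1)→{1,6}. Safe: 2. Place at column 2.
Columns [5, 2, 6, 3, 7, 4, 1], r−c [-4, 0, -3, 1, -2, 2, 6], r+c [6, 4, 9, 7, 12, 10, 8] are all distinct, so no two queens attack.

(1,5) (2,2) (3,6) (4,3) (5,7) (6,4) (7,1)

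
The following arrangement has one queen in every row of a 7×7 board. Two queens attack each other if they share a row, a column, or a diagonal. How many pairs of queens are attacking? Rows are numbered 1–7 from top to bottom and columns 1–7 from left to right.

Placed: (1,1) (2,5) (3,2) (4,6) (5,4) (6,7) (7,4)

2

Same column: (5,4)–(7,4) (column 4).
Same diagonal: (3,2)–(5,4) (|3−5| = |2−4| = 2).
Total attacking pairs: 2.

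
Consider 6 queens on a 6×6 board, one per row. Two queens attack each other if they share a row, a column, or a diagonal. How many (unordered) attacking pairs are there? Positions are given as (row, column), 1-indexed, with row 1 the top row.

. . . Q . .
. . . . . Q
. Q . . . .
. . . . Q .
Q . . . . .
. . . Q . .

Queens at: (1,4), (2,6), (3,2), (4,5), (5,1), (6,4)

Same column: (1,4)–(6,4) (column 4).
Same diagonal: (1,4)–(3,2) (|1−3| = |4−2| = 2).
Total attacking pairs: 2.

2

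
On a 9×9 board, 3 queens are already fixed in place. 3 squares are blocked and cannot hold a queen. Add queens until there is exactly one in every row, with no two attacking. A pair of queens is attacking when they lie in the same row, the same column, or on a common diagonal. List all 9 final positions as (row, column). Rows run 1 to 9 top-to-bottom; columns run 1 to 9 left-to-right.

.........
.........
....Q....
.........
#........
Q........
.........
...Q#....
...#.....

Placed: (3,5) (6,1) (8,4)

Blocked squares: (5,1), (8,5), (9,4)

Row 1: attacked by (3,5)→{3,5,7}; (6,1)→{1,6}; (8,4)→{4}. Safe: 2, 8, 9. Place at column 9.
Row 2: attacked by (1,9)→{8,9}; (3,5)→{4,5,6}; (6,1)→{1,5}; (8,4)→{4}. Safe: 2, 3, 7. Place at column 3.
Row 4: attacked by (1,9)→{6,9}; (2,3)→{1,3,5}; (3,5)→{4,5,6}; (6,1)→{1,3}; (8,4)→{4,8}. Safe: 2, 7. Place at column 2.
Row 5: attacked by (1,9)→{5,9}; (2,3)→{3,6}; (3,5)→{3,5,7}; (4,2)→{1,2,3}; (6,1)→{1,2}; (8,4)→{1,4,7}. Blocked: 1. Safe: 8. Place at column 8.
Row 7: attacked by (1,9)→{3,9}; (2,3)→{3,8}; (3,5)→{1,5,9}; (4,2)→{2,5}; (5,8)→{6,8}; (6,1)→{1,2}; (8,4)→{3,4,5}. Safe: 7. Place at column 7.
Row 9: attacked by (1,9)→{1,9}; (2,3)→{3}; (3,5)→{5}; (4,2)→{2,7}; (5,8)→{4,8}; (6,1)→{1,4}; (7,7)→{5,7,9}; (8,4)→{3,4,5}. Blocked: 4. Safe: 6. Place at column 6.
Columns [9, 3, 5, 2, 8, 1, 7, 4, 6], r−c [-8, -1, -2, 2, -3, 5, 0, 4, 3], r+c [10, 5, 8, 6, 13, 7, 14, 12, 15] are all distinct, so no two queens attack.

(1,9) (2,3) (3,5) (4,2) (5,8) (6,1) (7,7) (8,4) (9,6)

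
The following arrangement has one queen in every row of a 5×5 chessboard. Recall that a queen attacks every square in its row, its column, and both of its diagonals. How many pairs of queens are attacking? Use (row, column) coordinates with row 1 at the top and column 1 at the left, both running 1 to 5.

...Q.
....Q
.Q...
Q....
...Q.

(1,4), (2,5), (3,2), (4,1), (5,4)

Same column: (1,4)–(5,4) (column 4).
Same diagonal: (1,4)–(2,5) (|1−2| = |4−5| = 1); (1,4)–(3,2) (|1−3| = |4−2| = 2); (1,4)–(4,1) (|1−4| = |4−1| = 3); (3,2)–(4,1) (|3−4| = |2−1| = 1); (3,2)–(5,4) (|3−5| = |2−4| = 2).
Total attacking pairs: 6.

6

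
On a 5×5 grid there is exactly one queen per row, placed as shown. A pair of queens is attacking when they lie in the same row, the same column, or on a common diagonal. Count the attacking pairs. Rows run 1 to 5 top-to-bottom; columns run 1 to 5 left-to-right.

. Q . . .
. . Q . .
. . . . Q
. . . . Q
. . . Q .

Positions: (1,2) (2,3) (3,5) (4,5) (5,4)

5

Same column: (3,5)–(4,5) (column 5).
Same diagonal: (1,2)–(2,3) (|1−2| = |2−3| = 1); (1,2)–(4,5) (|1−4| = |2−5| = 3); (2,3)–(4,5) (|2−4| = |3−5| = 2); (4,5)–(5,4) (|4−5| = |5−4| = 1).
Total attacking pairs: 5.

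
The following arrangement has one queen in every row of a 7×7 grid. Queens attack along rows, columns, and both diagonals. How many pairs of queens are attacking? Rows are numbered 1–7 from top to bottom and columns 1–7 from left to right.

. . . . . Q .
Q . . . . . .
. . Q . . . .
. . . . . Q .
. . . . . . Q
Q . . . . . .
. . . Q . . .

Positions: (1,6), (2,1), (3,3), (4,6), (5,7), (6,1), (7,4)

4

Same column: (1,6)–(4,6) (column 6); (2,1)–(6,1) (column 1).
Same diagonal: (1,6)–(6,1) (|1−6| = |6−1| = 5); (4,6)–(5,7) (|4−5| = |6−7| = 1).
Total attacking pairs: 4.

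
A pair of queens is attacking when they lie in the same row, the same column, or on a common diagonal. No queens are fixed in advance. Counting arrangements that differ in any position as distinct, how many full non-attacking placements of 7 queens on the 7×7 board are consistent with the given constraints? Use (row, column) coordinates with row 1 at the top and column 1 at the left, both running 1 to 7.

Branch on row 1: col 1 → 4; col 2 → 7; col 3 → 6; col 4 → 6; col 5 → 6; col 6 → 7; col 7 → 4.
Sum: 4 + 7 + 6 + 6 + 6 + 7 + 4 = 40.
(This is the classic 7-queens count.)

40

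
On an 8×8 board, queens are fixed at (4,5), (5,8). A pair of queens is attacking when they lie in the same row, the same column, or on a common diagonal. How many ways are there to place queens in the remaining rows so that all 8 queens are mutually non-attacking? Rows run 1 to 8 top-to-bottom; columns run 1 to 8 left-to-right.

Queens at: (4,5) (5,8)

4

Branch on row 1: col 1 → 0; col 3 → 2; col 6 → 1; col 7 → 1.
Sum: 0 + 2 + 1 + 1 = 4.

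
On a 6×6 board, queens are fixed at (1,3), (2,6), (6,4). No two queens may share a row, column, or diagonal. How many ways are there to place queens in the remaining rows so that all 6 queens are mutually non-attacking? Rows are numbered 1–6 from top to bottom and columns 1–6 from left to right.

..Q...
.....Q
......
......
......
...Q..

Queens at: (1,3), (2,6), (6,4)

Branch on row 3: col 2 → 1.
Sum: 1 = 1.

1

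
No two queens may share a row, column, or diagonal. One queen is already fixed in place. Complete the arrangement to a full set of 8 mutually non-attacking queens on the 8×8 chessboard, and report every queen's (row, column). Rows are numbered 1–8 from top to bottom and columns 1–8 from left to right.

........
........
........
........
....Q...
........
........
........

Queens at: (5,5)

(1,7) (2,3) (3,8) (4,2) (5,5) (6,1) (7,6) (8,4)

Row 1: attacked by (5,5)→{1,5}. Safe: 2, 3, 4, 6, 7, 8. Place at column 7.
Row 2: attacked by (1,7)→{6,7,8}; (5,5)→{2,5,8}. Safe: 1, 3, 4. Place at column 3.
Row 3: attacked by (1,7)→{5,7}; (2,3)→{2,3,4}; (5,5)→{3,5,7}. Safe: 1, 6, 8. Place at column 8.
Row 4: attacked by (1,7)→{4,7}; (2,3)→{1,3,5}; (3,8)→{7,8}; (5,5)→{4,5,6}. Safe: 2. Place at column 2.
Row 6: attacked by (1,7)→{2,7}; (2,3)→{3,7}; (3,8)→{5,8}; (4,2)→{2,4}; (5,5)→{4,5,6}. Safe: 1. Place at column 1.
Row 7: attacked by (1,7)→{1,7}; (2,3)→{3,8}; (3,8)→{4,8}; (4,2)→{2,5}; (5,5)→{3,5,7}; (6,1)→{1,2}. Safe: 6. Place at column 6.
Row 8: attacked by (1,7)→{7}; (2,3)→{3}; (3,8)→{3,8}; (4,2)→{2,6}; (5,5)→{2,5,8}; (6,1)→{1,3}; (7,6)→{5,6,7}. Safe: 4. Place at column 4.
Columns [7, 3, 8, 2, 5, 1, 6, 4], r−c [-6, -1, -5, 2, 0, 5, 1, 4], r+c [8, 5, 11, 6, 10, 7, 13, 12] are all distinct, so no two queens attack.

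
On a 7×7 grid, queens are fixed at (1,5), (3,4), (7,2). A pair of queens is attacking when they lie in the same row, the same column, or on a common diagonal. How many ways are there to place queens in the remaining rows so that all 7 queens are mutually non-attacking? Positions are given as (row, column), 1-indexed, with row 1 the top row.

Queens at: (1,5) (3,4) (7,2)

Branch on row 2: col 1 → 1.
Sum: 1 = 1.

1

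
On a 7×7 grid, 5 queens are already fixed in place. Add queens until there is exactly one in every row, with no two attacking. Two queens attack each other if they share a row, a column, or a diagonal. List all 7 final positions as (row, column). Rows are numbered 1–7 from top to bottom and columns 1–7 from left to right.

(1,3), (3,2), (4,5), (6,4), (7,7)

(1,3) (2,6) (3,2) (4,5) (5,1) (6,4) (7,7)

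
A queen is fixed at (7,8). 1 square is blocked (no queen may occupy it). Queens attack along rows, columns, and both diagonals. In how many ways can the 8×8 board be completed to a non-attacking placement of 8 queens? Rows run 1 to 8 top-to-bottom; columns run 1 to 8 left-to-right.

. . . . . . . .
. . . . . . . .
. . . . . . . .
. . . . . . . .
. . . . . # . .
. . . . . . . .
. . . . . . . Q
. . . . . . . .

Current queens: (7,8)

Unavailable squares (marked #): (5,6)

8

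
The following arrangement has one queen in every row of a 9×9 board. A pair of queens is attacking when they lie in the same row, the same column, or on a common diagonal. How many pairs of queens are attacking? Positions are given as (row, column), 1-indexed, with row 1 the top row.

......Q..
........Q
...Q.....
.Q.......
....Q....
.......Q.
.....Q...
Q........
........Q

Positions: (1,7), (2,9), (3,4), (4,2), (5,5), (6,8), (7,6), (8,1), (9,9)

Same column: (2,9)–(9,9) (column 9).
Same diagonal: (5,5)–(9,9) (|5−9| = |5−9| = 4).
Total attacking pairs: 2.

2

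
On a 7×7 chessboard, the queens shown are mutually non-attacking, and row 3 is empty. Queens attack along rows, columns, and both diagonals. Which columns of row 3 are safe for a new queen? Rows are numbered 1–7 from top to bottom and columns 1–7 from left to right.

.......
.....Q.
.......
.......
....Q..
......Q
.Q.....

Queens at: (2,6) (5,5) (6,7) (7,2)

(2,6) attacks row 3 at column 6 and diagonals 5, 7.
(5,5) attacks row 3 at column 5 and diagonals 3, 7.
(6,7) attacks row 3 at column 7 and diagonals 4.
(7,2) attacks row 3 at column 2 and diagonals 6.
Attacked columns: {2, 3, 4, 5, 6, 7}. Safe: {1}.

columns 1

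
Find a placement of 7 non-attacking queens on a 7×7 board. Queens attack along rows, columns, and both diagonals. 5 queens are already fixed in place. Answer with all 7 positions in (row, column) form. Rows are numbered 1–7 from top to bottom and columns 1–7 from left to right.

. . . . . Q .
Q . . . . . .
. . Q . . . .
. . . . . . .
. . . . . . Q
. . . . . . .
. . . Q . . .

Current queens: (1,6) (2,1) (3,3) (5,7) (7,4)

Row 4: attacked by (1,6)→{3,6}; (2,1)→{1,3}; (3,3)→{2,3,4}; (5,7)→{6,7}; (7,4)→{1,4,7}. Safe: 5. Place at column 5.
Row 6: attacked by (1,6)→{1,6}; (2,1)→{1,5}; (3,3)→{3,6}; (4,5)→{3,5,7}; (5,7)→{6,7}; (7,4)→{3,4,5}. Safe: 2. Place at column 2.
Columns [6, 1, 3, 5, 7, 2, 4], r−c [-5, 1, 0, -1, -2, 4, 3], r+c [7, 3, 6, 9, 12, 8, 11] are all distinct, so no two queens attack.

(1,6) (2,1) (3,3) (4,5) (5,7) (6,2) (7,4)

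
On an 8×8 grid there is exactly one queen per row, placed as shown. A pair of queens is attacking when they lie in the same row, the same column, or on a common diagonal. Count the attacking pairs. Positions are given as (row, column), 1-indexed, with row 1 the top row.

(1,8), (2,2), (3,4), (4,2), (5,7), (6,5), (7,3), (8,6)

Same column: (2,2)–(4,2) (column 2).
Same diagonal: (4,2)–(8,6) (|4−8| = |2−6| = 4).
Total attacking pairs: 2.

2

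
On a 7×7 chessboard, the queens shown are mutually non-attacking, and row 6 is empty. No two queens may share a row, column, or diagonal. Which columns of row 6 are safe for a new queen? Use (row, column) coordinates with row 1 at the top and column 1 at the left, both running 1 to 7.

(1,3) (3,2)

columns 1, 4, 6, 7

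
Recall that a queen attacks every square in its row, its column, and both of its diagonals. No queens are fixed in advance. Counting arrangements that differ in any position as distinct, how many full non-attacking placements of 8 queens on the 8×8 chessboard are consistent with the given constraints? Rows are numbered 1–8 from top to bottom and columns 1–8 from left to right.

92

Branch on row 1: col 1 → 4; col 2 → 8; col 3 → 16; col 4 → 18; col 5 → 18; col 6 → 16; col 7 → 8; col 8 → 4.
Sum: 4 + 8 + 16 + 18 + 18 + 16 + 8 + 4 = 92.
(This is the classic 8-queens count.)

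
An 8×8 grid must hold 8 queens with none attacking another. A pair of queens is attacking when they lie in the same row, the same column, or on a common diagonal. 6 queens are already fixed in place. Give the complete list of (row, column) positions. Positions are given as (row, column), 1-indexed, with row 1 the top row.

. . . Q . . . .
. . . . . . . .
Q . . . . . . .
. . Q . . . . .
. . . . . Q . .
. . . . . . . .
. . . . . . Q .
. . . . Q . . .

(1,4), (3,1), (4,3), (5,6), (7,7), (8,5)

Row 2: attacked by (1,4)→{3,4,5}; (3,1)→{1,2}; (4,3)→{1,3,5}; (5,6)→{3,6}; (7,7)→{2,7}; (8,5)→{5}. Safe: 8. Place at column 8.
Row 6: attacked by (1,4)→{4}; (2,8)→{4,8}; (3,1)→{1,4}; (4,3)→{1,3,5}; (5,6)→{5,6,7}; (7,7)→{6,7,8}; (8,5)→{3,5,7}. Safe: 2. Place at column 2.
Columns [4, 8, 1, 3, 6, 2, 7, 5], r−c [-3, -6, 2, 1, -1, 4, 0, 3], r+c [5, 10, 4, 7, 11, 8, 14, 13] are all distinct, so no two queens attack.

(1,4) (2,8) (3,1) (4,3) (5,6) (6,2) (7,7) (8,5)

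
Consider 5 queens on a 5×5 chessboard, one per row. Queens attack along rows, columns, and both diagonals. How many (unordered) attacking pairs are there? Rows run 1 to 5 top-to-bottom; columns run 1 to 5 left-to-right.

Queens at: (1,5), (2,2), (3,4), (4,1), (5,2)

Same column: (2,2)–(5,2) (column 2).
Same diagonal: (3,4)–(5,2) (|3−5| = |4−2| = 2); (4,1)–(5,2) (|4−5| = |1−2| = 1).
Total attacking pairs: 3.

3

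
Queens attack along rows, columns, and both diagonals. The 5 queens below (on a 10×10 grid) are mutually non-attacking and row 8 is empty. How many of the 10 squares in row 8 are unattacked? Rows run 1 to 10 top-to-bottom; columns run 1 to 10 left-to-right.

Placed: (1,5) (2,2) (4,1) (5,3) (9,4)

3

(1,5) attacks row 8 at column 5.
(2,2) attacks row 8 at column 2 and diagonals 8.
(4,1) attacks row 8 at column 1 and diagonals 5.
(5,3) attacks row 8 at column 3 and diagonals 6.
(9,4) attacks row 8 at column 4 and diagonals 3, 5.
Attacked columns: {1, 2, 3, 4, 5, 6, 8}. Safe: {7, 9, 10}.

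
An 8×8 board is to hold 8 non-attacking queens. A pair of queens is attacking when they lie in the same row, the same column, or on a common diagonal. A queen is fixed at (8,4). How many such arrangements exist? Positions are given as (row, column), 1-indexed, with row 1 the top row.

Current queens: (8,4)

18

Branch on row 1: col 1 → 1; col 2 → 3; col 3 → 3; col 5 → 3; col 6 → 4; col 7 → 3; col 8 → 1.
Sum: 1 + 3 + 3 + 3 + 4 + 3 + 1 = 18.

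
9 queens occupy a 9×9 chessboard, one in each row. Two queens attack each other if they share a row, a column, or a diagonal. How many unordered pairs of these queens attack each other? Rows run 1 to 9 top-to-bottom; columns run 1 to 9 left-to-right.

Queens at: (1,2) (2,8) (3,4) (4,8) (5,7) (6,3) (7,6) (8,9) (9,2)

6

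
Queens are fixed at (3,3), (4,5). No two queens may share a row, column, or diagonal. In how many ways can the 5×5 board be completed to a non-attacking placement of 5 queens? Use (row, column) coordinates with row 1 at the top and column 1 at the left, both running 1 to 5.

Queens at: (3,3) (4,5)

1

Branch on row 1: col 4 → 1.
Sum: 1 = 1.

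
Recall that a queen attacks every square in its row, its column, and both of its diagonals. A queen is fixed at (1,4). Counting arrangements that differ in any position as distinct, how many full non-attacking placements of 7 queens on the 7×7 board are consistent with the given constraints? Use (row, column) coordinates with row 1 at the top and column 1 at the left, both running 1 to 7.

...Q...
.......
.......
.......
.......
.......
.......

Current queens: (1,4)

Branch on row 2: col 1 → 2; col 2 → 1; col 6 → 1; col 7 → 2.
Sum: 2 + 1 + 1 + 2 = 6.

6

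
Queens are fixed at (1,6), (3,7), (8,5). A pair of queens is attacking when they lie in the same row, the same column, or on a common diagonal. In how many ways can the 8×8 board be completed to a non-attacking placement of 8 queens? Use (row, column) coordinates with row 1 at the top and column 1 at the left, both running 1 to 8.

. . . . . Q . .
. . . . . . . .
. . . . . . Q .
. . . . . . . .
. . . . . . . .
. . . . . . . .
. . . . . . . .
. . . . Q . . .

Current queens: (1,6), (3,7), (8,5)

Branch on row 2: col 1 → 0; col 2 → 0; col 3 → 2; col 4 → 0.
Sum: 0 + 0 + 2 + 0 = 2.

2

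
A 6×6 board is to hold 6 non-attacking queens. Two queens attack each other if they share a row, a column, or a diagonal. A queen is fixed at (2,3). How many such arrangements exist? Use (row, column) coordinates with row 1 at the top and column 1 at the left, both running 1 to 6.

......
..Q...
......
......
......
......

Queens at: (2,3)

1

Branch on row 1: col 1 → 0; col 5 → 1; col 6 → 0.
Sum: 0 + 1 + 0 = 1.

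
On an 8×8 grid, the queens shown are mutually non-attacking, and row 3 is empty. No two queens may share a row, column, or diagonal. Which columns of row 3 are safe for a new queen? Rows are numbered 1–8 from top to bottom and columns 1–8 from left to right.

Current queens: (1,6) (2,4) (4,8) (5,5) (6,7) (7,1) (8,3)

(1,6) attacks row 3 at column 6 and diagonals 4, 8.
(2,4) attacks row 3 at column 4 and diagonals 3, 5.
(4,8) attacks row 3 at column 8 and diagonals 7.
(5,5) attacks row 3 at column 5 and diagonals 3, 7.
(6,7) attacks row 3 at column 7 and diagonals 4.
(7,1) attacks row 3 at column 1 and diagonals 5.
(8,3) attacks row 3 at column 3 and diagonals 8.
Attacked columns: {1, 3, 4, 5, 6, 7, 8}. Safe: {2}.

columns 2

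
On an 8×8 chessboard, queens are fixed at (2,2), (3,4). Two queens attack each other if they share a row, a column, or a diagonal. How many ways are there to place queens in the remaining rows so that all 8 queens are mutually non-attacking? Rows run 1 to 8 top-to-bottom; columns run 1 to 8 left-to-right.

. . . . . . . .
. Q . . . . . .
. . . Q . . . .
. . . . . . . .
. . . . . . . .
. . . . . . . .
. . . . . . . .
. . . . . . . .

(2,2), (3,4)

Branch on row 1: col 5 → 2; col 7 → 1; col 8 → 1.
Sum: 2 + 1 + 1 = 4.

4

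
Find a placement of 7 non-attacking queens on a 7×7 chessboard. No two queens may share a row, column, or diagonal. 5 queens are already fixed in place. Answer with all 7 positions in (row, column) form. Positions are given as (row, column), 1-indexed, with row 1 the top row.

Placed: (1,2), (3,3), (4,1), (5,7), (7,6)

Row 2: attacked by (1,2)→{1,2,3}; (3,3)→{2,3,4}; (4,1)→{1,3}; (5,7)→{4,7}; (7,6)→{1,6}. Safe: 5. Place at column 5.
Row 6: attacked by (1,2)→{2,7}; (2,5)→{1,5}; (3,3)→{3,6}; (4,1)→{1,3}; (5,7)→{6,7}; (7,6)→{5,6,7}. Safe: 4. Place at column 4.
Columns [2, 5, 3, 1, 7, 4, 6], r−c [-1, -3, 0, 3, -2, 2, 1], r+c [3, 7, 6, 5, 12, 10, 13] are all distinct, so no two queens attack.

(1,2) (2,5) (3,3) (4,1) (5,7) (6,4) (7,6)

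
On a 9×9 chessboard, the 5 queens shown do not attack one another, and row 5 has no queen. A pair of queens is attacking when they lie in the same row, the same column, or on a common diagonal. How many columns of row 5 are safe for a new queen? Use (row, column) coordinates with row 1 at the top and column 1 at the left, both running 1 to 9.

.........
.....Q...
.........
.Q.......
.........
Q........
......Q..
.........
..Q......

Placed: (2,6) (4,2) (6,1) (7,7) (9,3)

2

(2,6) attacks row 5 at column 6 and diagonals 3, 9.
(4,2) attacks row 5 at column 2 and diagonals 1, 3.
(6,1) attacks row 5 at column 1 and diagonals 2.
(7,7) attacks row 5 at column 7 and diagonals 5, 9.
(9,3) attacks row 5 at column 3 and diagonals 7.
Attacked columns: {1, 2, 3, 5, 6, 7, 9}. Safe: {4, 8}.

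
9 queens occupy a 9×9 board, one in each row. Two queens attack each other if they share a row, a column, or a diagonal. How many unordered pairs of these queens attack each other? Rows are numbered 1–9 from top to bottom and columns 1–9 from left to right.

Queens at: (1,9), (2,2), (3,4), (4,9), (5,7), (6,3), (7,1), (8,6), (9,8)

1

Same column: (1,9)–(4,9) (column 9).
Total attacking pairs: 1.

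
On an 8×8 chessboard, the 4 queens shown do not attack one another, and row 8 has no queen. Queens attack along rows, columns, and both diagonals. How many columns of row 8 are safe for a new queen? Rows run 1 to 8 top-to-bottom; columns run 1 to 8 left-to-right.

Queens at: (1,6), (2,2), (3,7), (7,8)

(1,6) attacks row 8 at column 6.
(2,2) attacks row 8 at column 2 and diagonals 8.
(3,7) attacks row 8 at column 7 and diagonals 2.
(7,8) attacks row 8 at column 8 and diagonals 7.
Attacked columns: {2, 6, 7, 8}. Safe: {1, 3, 4, 5}.

4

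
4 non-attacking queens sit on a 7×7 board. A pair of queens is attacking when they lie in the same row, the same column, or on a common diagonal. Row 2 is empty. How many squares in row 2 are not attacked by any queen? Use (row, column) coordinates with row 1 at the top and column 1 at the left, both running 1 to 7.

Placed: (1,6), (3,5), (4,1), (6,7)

1

(1,6) attacks row 2 at column 6 and diagonals 5, 7.
(3,5) attacks row 2 at column 5 and diagonals 4, 6.
(4,1) attacks row 2 at column 1 and diagonals 3.
(6,7) attacks row 2 at column 7 and diagonals 3.
Attacked columns: {1, 3, 4, 5, 6, 7}. Safe: {2}.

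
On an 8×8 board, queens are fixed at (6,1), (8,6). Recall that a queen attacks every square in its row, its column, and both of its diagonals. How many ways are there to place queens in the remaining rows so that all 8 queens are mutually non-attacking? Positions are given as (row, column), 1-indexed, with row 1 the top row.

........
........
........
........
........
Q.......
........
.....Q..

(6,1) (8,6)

Branch on row 1: col 2 → 0; col 3 → 1; col 4 → 1; col 5 → 1; col 7 → 1; col 8 → 0.
Sum: 0 + 1 + 1 + 1 + 1 + 0 = 4.

4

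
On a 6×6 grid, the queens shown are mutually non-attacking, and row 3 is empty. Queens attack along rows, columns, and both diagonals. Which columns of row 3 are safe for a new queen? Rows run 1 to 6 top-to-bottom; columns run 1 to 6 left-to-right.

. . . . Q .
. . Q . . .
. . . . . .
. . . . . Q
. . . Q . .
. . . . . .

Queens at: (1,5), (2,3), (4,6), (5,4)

columns 1

(1,5) attacks row 3 at column 5 and diagonals 3.
(2,3) attacks row 3 at column 3 and diagonals 2, 4.
(4,6) attacks row 3 at column 6 and diagonals 5.
(5,4) attacks row 3 at column 4 and diagonals 2, 6.
Attacked columns: {2, 3, 4, 5, 6}. Safe: {1}.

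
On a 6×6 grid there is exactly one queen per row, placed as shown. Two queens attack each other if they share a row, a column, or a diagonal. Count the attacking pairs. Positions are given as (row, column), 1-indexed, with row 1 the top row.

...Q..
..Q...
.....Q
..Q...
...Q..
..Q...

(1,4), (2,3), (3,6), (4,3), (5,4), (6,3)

10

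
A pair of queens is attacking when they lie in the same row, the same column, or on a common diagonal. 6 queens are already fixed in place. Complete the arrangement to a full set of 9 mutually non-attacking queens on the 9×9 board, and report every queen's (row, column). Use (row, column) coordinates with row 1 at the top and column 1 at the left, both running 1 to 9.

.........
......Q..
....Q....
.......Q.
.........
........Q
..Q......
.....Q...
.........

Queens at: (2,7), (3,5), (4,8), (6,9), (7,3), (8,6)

(1,1) (2,7) (3,5) (4,8) (5,2) (6,9) (7,3) (8,6) (9,4)

Row 1: attacked by (2,7)→{6,7,8}; (3,5)→{3,5,7}; (4,8)→{5,8}; (6,9)→{4,9}; (7,3)→{3,9}; (8,6)→{6}. Safe: 1, 2. Place at column 1.
Row 5: attacked by (1,1)→{1,5}; (2,7)→{4,7}; (3,5)→{3,5,7}; (4,8)→{7,8,9}; (6,9)→{8,9}; (7,3)→{1,3,5}; (8,6)→{3,6,9}. Safe: 2. Place at column 2.
Row 9: attacked by (1,1)→{1,9}; (2,7)→{7}; (3,5)→{5}; (4,8)→{3,8}; (5,2)→{2,6}; (6,9)→{6,9}; (7,3)→{1,3,5}; (8,6)→{5,6,7}. Safe: 4. Place at column 4.
Columns [1, 7, 5, 8, 2, 9, 3, 6, 4], r−c [0, -5, -2, -4, 3, -3, 4, 2, 5], r+c [2, 9, 8, 12, 7, 15, 10, 14, 13] are all distinct, so no two queens attack.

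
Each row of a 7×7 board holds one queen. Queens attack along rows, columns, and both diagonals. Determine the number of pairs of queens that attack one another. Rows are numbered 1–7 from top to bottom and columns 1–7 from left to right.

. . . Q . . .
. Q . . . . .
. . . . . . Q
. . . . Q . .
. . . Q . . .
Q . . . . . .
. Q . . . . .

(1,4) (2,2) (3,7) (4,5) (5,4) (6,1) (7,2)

Same column: (1,4)–(5,4) (column 4); (2,2)–(7,2) (column 2).
Same diagonal: (4,5)–(5,4) (|4−5| = |5−4| = 1); (4,5)–(7,2) (|4−7| = |5−2| = 3); (5,4)–(7,2) (|5−7| = |4−2| = 2); (6,1)–(7,2) (|6−7| = |1−2| = 1).
Total attacking pairs: 6.

6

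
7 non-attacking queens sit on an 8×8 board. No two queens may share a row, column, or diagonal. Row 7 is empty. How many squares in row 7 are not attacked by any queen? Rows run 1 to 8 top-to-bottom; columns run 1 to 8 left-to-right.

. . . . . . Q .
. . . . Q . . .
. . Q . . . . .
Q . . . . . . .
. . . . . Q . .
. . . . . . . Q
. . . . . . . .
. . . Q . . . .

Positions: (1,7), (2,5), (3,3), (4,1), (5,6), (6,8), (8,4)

1

(1,7) attacks row 7 at column 7 and diagonals 1.
(2,5) attacks row 7 at column 5.
(3,3) attacks row 7 at column 3 and diagonals 7.
(4,1) attacks row 7 at column 1 and diagonals 4.
(5,6) attacks row 7 at column 6 and diagonals 4, 8.
(6,8) attacks row 7 at column 8 and diagonals 7.
(8,4) attacks row 7 at column 4 and diagonals 3, 5.
Attacked columns: {1, 3, 4, 5, 6, 7, 8}. Safe: {2}.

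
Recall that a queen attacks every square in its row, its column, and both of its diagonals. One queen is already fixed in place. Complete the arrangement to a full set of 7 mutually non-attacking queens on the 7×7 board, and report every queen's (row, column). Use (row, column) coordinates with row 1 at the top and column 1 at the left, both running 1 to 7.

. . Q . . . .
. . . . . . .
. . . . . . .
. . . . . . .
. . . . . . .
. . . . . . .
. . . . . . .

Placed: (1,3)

Row 2: attacked by (1,3)→{2,3,4}. Safe: 1, 5, 6, 7. Place at column 5.
Row 3: attacked by (1,3)→{1,3,5}; (2,5)→{4,5,6}. Safe: 2, 7. Place at column 7.
Row 4: attacked by (1,3)→{3,6}; (2,5)→{3,5,7}; (3,7)→{6,7}. Safe: 1, 2, 4. Place at column 2.
Row 5: attacked by (1,3)→{3,7}; (2,5)→{2,5}; (3,7)→{5,7}; (4,2)→{1,2,3}. Safe: 4, 6. Place at column 4.
Row 6: attacked by (1,3)→{3}; (2,5)→{1,5}; (3,7)→{4,7}; (4,2)→{2,4}; (5,4)→{3,4,5}. Safe: 6. Place at column 6.
Row 7: attacked by (1,3)→{3}; (2,5)→{5}; (3,7)→{3,7}; (4,2)→{2,5}; (5,4)→{2,4,6}; (6,6)→{5,6,7}. Safe: 1. Place at column 1.
Columns [3, 5, 7, 2, 4, 6, 1], r−c [-2, -3, -4, 2, 1, 0, 6], r+c [4, 7, 10, 6, 9, 12, 8] are all distinct, so no two queens attack.

(1,3) (2,5) (3,7) (4,2) (5,4) (6,6) (7,1)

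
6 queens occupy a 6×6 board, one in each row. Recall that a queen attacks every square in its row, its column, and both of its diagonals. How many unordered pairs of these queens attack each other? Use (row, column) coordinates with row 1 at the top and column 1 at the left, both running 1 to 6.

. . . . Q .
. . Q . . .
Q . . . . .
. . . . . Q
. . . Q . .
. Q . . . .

0

All columns are distinct and no two queens satisfy |Δrow| = |Δcol|, so no pair attacks.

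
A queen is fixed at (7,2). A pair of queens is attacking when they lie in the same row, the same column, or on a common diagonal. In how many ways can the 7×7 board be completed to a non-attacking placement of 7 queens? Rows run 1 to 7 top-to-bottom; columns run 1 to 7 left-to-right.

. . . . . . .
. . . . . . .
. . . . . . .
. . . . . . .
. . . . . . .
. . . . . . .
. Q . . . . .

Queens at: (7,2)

Branch on row 1: col 1 → 0; col 3 → 0; col 4 → 1; col 5 → 1; col 6 → 4; col 7 → 1.
Sum: 0 + 0 + 1 + 1 + 4 + 1 = 7.

7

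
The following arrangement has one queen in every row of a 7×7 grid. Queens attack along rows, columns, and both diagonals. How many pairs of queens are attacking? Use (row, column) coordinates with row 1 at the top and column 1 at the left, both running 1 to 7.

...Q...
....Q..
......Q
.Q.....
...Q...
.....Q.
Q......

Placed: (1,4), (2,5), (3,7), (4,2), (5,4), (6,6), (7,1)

2

Same column: (1,4)–(5,4) (column 4).
Same diagonal: (1,4)–(2,5) (|1−2| = |4−5| = 1).
Total attacking pairs: 2.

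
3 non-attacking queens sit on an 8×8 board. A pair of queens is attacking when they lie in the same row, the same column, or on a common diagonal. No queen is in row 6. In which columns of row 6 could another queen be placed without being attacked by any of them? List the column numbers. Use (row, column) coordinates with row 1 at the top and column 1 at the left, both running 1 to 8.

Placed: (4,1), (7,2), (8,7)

(4,1) attacks row 6 at column 1 and diagonals 3.
(7,2) attacks row 6 at column 2 and diagonals 1, 3.
(8,7) attacks row 6 at column 7 and diagonals 5.
Attacked columns: {1, 2, 3, 5, 7}. Safe: {4, 6, 8}.

columns 4, 6, 8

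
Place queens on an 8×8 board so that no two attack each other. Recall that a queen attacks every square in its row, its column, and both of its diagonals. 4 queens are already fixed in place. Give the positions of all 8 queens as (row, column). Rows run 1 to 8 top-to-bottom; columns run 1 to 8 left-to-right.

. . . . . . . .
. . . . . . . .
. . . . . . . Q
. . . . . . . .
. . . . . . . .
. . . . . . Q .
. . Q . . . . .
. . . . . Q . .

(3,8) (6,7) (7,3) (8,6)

(1,5) (2,2) (3,8) (4,1) (5,4) (6,7) (7,3) (8,6)

Row 1: attacked by (3,8)→{6,8}; (6,7)→{2,7}; (7,3)→{3}; (8,6)→{6}. Safe: 1, 4, 5. Place at column 5.
Row 2: attacked by (1,5)→{4,5,6}; (3,8)→{7,8}; (6,7)→{3,7}; (7,3)→{3,8}; (8,6)→{6}. Safe: 1, 2. Place at column 2.
Row 4: attacked by (1,5)→{2,5,8}; (2,2)→{2,4}; (3,8)→{7,8}; (6,7)→{5,7}; (7,3)→{3,6}; (8,6)→{2,6}. Safe: 1. Place at column 1.
Row 5: attacked by (1,5)→{1,5}; (2,2)→{2,5}; (3,8)→{6,8}; (4,1)→{1,2}; (6,7)→{6,7,8}; (7,3)→{1,3,5}; (8,6)→{3,6}. Safe: 4. Place at column 4.
Columns [5, 2, 8, 1, 4, 7, 3, 6], r−c [-4, 0, -5, 3, 1, -1, 4, 2], r+c [6, 4, 11, 5, 9, 13, 10, 14] are all distinct, so no two queens attack.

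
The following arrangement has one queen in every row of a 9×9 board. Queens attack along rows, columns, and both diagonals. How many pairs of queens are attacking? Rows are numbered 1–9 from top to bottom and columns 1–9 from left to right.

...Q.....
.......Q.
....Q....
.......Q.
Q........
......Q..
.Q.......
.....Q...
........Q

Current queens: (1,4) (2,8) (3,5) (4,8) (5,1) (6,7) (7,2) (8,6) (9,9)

Same column: (2,8)–(4,8) (column 8).
Total attacking pairs: 1.

1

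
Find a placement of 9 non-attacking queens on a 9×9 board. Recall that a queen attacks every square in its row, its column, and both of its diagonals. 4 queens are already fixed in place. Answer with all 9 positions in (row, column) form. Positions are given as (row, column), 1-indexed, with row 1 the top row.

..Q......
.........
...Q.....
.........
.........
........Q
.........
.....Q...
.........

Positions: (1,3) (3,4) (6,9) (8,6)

(1,3) (2,7) (3,4) (4,8) (5,5) (6,9) (7,1) (8,6) (9,2)

Row 2: attacked by (1,3)→{2,3,4}; (3,4)→{3,4,5}; (6,9)→{5,9}; (8,6)→{6}. Safe: 1, 7, 8. Place at column 7.
Row 4: attacked by (1,3)→{3,6}; (2,7)→{5,7,9}; (3,4)→{3,4,5}; (6,9)→{7,9}; (8,6)→{2,6}. Safe: 1, 8. Place at column 8.
Row 5: attacked by (1,3)→{3,7}; (2,7)→{4,7}; (3,4)→{2,4,6}; (4,8)→{7,8,9}; (6,9)→{8,9}; (8,6)→{3,6,9}. Safe: 1, 5. Place at column 5.
Row 7: attacked by (1,3)→{3,9}; (2,7)→{2,7}; (3,4)→{4,8}; (4,8)→{5,8}; (5,5)→{3,5,7}; (6,9)→{8,9}; (8,6)→{5,6,7}. Safe: 1. Place at column 1.
Row 9: attacked by (1,3)→{3}; (2,7)→{7}; (3,4)→{4}; (4,8)→{3,8}; (5,5)→{1,5,9}; (6,9)→{6,9}; (7,1)→{1,3}; (8,6)→{5,6,7}. Safe: 2. Place at column 2.
Columns [3, 7, 4, 8, 5, 9, 1, 6, 2], r−c [-2, -5, -1, -4, 0, -3, 6, 2, 7], r+c [4, 9, 7, 12, 10, 15, 8, 14, 11] are all distinct, so no two queens attack.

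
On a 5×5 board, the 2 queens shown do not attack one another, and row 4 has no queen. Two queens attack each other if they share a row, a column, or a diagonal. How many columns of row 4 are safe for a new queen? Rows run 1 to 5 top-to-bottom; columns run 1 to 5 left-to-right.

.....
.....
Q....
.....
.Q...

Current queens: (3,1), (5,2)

2

(3,1) attacks row 4 at column 1 and diagonals 2.
(5,2) attacks row 4 at column 2 and diagonals 1, 3.
Attacked columns: {1, 2, 3}. Safe: {4, 5}.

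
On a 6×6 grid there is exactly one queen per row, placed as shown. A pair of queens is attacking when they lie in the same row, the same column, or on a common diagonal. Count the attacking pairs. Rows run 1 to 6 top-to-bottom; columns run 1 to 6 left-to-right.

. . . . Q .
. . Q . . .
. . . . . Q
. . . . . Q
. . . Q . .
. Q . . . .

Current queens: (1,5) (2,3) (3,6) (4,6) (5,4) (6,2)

2

Same column: (3,6)–(4,6) (column 6).
Same diagonal: (3,6)–(5,4) (|3−5| = |6−4| = 2).
Total attacking pairs: 2.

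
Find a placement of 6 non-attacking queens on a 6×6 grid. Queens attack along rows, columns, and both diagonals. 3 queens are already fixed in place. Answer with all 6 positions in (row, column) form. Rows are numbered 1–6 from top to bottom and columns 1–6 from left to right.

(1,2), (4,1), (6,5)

Row 2: attacked by (1,2)→{1,2,3}; (4,1)→{1,3}; (6,5)→{1,5}. Safe: 4, 6. Place at column 4.
Row 3: attacked by (1,2)→{2,4}; (2,4)→{3,4,5}; (4,1)→{1,2}; (6,5)→{2,5}. Safe: 6. Place at column 6.
Row 5: attacked by (1,2)→{2,6}; (2,4)→{1,4}; (3,6)→{4,6}; (4,1)→{1,2}; (6,5)→{4,5,6}. Safe: 3. Place at column 3.
Columns [2, 4, 6, 1, 3, 5], r−c [-1, -2, -3, 3, 2, 1], r+c [3, 6, 9, 5, 8, 11] are all distinct, so no two queens attack.

(1,2) (2,4) (3,6) (4,1) (5,3) (6,5)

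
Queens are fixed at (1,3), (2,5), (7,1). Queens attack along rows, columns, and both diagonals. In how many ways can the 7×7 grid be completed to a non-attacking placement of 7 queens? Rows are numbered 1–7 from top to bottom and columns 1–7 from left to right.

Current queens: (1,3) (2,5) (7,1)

Branch on row 3: col 2 → 0; col 7 → 1.
Sum: 0 + 1 = 1.

1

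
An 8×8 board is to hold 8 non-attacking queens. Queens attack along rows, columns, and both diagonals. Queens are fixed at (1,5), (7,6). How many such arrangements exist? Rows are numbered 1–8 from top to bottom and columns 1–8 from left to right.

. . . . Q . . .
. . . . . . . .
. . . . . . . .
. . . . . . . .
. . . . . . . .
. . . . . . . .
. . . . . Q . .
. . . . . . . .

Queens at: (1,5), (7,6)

Branch on row 2: col 2 → 1; col 3 → 2; col 7 → 2; col 8 → 1.
Sum: 1 + 2 + 2 + 1 = 6.

6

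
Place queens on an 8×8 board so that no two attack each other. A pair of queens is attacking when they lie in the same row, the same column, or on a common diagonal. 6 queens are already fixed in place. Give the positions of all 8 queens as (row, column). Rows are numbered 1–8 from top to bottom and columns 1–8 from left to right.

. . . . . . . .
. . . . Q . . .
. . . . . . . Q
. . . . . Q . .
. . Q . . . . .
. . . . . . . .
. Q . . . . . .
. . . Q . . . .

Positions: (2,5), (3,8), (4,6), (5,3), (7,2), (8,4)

Row 1: attacked by (2,5)→{4,5,6}; (3,8)→{6,8}; (4,6)→{3,6}; (5,3)→{3,7}; (7,2)→{2,8}; (8,4)→{4}. Safe: 1. Place at column 1.
Row 6: attacked by (1,1)→{1,6}; (2,5)→{1,5}; (3,8)→{5,8}; (4,6)→{4,6,8}; (5,3)→{2,3,4}; (7,2)→{1,2,3}; (8,4)→{2,4,6}. Safe: 7. Place at column 7.
Columns [1, 5, 8, 6, 3, 7, 2, 4], r−c [0, -3, -5, -2, 2, -1, 5, 4], r+c [2, 7, 11, 10, 8, 13, 9, 12] are all distinct, so no two queens attack.

(1,1) (2,5) (3,8) (4,6) (5,3) (6,7) (7,2) (8,4)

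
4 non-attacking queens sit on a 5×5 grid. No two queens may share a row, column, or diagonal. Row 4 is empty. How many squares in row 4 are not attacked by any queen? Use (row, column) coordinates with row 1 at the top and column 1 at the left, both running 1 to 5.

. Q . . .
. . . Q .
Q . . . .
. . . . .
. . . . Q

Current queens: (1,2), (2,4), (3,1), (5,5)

(1,2) attacks row 4 at column 2 and diagonals 5.
(2,4) attacks row 4 at column 4 and diagonals 2.
(3,1) attacks row 4 at column 1 and diagonals 2.
(5,5) attacks row 4 at column 5 and diagonals 4.
Attacked columns: {1, 2, 4, 5}. Safe: {3}.

1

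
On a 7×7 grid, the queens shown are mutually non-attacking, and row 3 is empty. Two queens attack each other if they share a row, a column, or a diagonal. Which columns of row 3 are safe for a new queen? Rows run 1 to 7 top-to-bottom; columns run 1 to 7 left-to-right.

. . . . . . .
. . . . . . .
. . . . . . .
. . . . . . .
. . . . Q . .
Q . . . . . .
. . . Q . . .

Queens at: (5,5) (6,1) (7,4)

(5,5) attacks row 3 at column 5 and diagonals 3, 7.
(6,1) attacks row 3 at column 1 and diagonals 4.
(7,4) attacks row 3 at column 4.
Attacked columns: {1, 3, 4, 5, 7}. Safe: {2, 6}.

columns 2, 6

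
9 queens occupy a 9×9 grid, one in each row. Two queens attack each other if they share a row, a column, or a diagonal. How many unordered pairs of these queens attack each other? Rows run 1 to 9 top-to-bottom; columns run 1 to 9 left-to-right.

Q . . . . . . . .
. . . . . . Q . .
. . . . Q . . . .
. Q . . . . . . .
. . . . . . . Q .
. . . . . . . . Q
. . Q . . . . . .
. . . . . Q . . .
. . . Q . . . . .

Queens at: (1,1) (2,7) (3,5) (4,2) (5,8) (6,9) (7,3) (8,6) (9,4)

3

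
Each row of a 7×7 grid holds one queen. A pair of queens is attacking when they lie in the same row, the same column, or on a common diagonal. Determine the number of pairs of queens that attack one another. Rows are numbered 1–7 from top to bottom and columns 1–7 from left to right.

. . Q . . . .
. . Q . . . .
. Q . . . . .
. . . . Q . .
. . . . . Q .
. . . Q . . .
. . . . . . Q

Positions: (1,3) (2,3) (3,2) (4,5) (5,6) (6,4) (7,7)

5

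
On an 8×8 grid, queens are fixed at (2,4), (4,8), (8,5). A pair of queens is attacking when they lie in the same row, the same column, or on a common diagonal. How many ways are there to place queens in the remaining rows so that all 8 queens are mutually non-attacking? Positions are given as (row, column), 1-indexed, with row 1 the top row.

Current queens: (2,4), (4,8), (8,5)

Branch on row 1: col 1 → 0; col 2 → 1; col 6 → 0; col 7 → 1.
Sum: 0 + 1 + 0 + 1 = 2.

2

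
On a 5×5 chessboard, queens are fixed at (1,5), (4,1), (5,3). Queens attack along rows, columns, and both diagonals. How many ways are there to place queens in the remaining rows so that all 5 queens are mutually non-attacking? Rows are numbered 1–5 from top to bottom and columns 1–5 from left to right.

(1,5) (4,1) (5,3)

1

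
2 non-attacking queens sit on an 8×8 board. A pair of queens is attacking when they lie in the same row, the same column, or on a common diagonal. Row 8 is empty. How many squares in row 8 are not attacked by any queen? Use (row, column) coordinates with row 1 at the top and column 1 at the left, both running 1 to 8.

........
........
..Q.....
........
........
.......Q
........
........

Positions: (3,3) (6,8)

(3,3) attacks row 8 at column 3 and diagonals 8.
(6,8) attacks row 8 at column 8 and diagonals 6.
Attacked columns: {3, 6, 8}. Safe: {1, 2, 4, 5, 7}.

5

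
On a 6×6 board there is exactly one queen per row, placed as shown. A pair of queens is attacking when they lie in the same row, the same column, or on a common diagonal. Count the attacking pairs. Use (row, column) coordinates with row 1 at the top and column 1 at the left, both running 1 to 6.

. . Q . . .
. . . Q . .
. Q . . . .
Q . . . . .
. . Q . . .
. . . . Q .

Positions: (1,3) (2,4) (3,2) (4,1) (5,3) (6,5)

4

Same column: (1,3)–(5,3) (column 3).
Same diagonal: (1,3)–(2,4) (|1−2| = |3−4| = 1); (3,2)–(4,1) (|3−4| = |2−1| = 1); (3,2)–(6,5) (|3−6| = |2−5| = 3).
Total attacking pairs: 4.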